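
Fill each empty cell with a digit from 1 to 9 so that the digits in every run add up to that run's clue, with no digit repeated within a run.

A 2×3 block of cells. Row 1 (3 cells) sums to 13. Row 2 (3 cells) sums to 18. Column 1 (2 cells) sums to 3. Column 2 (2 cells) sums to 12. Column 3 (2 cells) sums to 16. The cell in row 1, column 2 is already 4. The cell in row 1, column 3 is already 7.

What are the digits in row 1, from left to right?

2 4 7

3 in 2 cells must be {1,2}; 16 in 2 cells must be {7,9}.
(1,1) = 13 − 11 = 2 completes the 13 across.
(2,1) = 3 − 2 = 1 completes the 3 down.
(2,2) = 12 − 4 = 8 completes the 12 down.
(2,3) = 18 − 9 = 9 completes the 18 across.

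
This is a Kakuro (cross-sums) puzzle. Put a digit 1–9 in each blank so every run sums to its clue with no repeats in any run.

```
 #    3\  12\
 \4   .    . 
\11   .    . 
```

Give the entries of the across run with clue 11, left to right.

2 9

4 in 2 cells must be {1,3}; 3 in 2 cells must be {1,2}.
The 4 across and the 3 down share only 1, so R1C1 = 1.
R1C2 = 4 − 1 = 3 completes the 4 across.
R2C1 = 3 − 1 = 2 completes the 3 down.
R2C2 = 11 − 2 = 9 completes the 11 across.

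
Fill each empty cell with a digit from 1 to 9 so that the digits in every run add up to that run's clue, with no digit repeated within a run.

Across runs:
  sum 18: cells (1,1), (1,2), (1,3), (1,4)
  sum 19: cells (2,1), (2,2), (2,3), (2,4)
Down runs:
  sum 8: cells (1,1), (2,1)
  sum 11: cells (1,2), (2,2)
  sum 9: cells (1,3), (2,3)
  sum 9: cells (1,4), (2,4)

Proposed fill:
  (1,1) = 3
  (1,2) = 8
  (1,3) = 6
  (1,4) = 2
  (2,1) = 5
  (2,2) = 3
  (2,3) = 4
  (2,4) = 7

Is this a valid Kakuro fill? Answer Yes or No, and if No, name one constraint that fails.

No — the across run (1,1)–(1,4) sums to 19, not 18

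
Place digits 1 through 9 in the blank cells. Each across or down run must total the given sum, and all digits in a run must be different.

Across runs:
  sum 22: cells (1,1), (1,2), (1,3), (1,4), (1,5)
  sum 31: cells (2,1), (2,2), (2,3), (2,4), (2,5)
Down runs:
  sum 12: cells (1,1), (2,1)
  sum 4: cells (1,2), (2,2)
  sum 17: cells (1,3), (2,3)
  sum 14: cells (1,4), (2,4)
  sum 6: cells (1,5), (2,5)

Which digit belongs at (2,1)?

7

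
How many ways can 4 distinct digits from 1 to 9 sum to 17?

4 distinct digits from 1–9 sum between 10 and 30.

9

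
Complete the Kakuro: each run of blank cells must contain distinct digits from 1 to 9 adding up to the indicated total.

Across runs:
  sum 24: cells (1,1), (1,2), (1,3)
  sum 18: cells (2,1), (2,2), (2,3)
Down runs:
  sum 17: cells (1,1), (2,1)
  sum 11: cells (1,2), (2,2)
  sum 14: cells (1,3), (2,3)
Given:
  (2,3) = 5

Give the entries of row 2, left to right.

9 4 5

24 in 3 cells must be {7,8,9}; 17 in 2 cells must be {8,9}.
(1,3) = 14 − 5 = 9 completes the 14 down.
(2,1) = 9: the only remaining digit allowed by both the 18 across and the 17 down.
(2,2) = 18 − 14 = 4 completes the 18 across.
(1,1) = 17 − 9 = 8 completes the 17 down.
(1,2) = 24 − 17 = 7 completes the 24 across.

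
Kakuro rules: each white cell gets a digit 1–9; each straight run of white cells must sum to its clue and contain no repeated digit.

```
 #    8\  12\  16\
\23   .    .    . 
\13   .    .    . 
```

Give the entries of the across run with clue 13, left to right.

2 4 7

23 in 3 cells must be {6,8,9}; 16 in 2 cells must be {7,9}.
The 23 across and the 8 down share only 6, so R1C1 = 6.
Given what's placed, R1C3 must be 9 to fit the 23 across and 16 down.
R2C1 = 8 − 6 = 2 completes the 8 down.
R2C3 = 16 − 9 = 7 completes the 16 down.
R1C2 = 23 − 15 = 8 completes the 23 across.
R2C2 = 13 − 9 = 4 completes the 13 across.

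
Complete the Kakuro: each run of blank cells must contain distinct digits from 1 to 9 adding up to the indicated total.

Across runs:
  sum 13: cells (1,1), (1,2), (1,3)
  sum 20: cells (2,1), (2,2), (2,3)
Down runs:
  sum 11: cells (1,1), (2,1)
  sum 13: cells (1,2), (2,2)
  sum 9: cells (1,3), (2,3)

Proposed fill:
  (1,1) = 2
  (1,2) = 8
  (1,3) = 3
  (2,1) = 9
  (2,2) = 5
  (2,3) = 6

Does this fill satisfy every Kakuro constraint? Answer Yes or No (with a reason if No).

Yes

Across: 2+8+3=13; 9+5+6=20. Down: 2+9=11; 8+5=13; 3+6=9. No digit repeats within any run.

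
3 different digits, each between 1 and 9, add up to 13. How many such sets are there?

7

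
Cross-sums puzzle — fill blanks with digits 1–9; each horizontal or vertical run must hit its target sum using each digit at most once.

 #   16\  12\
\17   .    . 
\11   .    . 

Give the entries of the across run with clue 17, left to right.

17 in 2 cells must be {8,9}; 16 in 2 cells must be {7,9}.
The 17 across and the 16 down share only 9, so R1C1 = 9.
R1C2 = 17 − 9 = 8 completes the 17 across.
R2C1 = 16 − 9 = 7 completes the 16 down.
R2C2 = 11 − 7 = 4 completes the 11 across.

9 8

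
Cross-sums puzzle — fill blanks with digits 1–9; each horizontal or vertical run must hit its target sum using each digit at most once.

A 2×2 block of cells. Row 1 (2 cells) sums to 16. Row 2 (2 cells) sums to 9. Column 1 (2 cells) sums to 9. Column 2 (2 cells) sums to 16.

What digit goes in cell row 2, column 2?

7

16 in 2 cells must be {7,9}.
The 16 across and the 9 down share only 7, so (1,1) = 7.
(1,2) = 16 − 7 = 9 completes the 16 across.
(2,1) = 9 − 7 = 2 completes the 9 down.
(2,2) = 9 − 2 = 7 completes the 9 across.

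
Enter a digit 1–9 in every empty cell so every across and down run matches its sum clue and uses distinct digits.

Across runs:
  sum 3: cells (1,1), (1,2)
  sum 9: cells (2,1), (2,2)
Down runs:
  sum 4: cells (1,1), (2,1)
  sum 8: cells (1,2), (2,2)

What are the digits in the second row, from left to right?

3 6

3 in 2 cells must be {1,2}; 4 in 2 cells must be {1,3}.
The 3 across and the 4 down share only 1, so (1,1) = 1.
(1,2) = 3 − 1 = 2 completes the 3 across.
(2,1) = 4 − 1 = 3 completes the 4 down.
(2,2) = 9 − 3 = 6 completes the 9 across.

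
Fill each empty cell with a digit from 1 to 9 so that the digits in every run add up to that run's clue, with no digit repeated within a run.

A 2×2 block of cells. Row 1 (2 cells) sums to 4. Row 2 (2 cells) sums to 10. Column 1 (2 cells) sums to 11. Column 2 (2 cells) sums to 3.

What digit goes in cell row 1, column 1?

3

4 in 2 cells must be {1,3}; 3 in 2 cells must be {1,2}.
The 4 across and the 11 down share only 3, so (1,1) = 3.
(1,2) = 4 − 3 = 1 completes the 4 across.
(2,1) = 11 − 3 = 8 completes the 11 down.
(2,2) = 10 − 8 = 2 completes the 10 across.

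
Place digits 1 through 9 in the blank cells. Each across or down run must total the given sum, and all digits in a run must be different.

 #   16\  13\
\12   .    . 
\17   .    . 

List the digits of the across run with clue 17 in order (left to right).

17 in 2 cells must be {8,9}; 16 in 2 cells must be {7,9}.
The 17 across and the 16 down share only 9, so R2C1 = 9.
R2C2 = 17 − 9 = 8 completes the 17 across.
R1C1 = 16 − 9 = 7 completes the 16 down.
R1C2 = 12 − 7 = 5 completes the 12 across.

9 8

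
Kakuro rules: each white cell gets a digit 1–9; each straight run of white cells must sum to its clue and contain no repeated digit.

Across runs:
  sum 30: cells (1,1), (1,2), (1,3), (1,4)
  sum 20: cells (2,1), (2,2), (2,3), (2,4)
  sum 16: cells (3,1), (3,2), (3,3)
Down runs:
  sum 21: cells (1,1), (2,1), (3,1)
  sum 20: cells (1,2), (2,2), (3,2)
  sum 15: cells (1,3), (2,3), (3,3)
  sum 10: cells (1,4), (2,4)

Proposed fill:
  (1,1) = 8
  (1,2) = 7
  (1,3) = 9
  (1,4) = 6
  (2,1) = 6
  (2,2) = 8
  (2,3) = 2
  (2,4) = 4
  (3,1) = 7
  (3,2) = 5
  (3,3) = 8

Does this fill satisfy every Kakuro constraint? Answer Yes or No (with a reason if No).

No — the across run (3,1)–(3,3) sums to 20, not 16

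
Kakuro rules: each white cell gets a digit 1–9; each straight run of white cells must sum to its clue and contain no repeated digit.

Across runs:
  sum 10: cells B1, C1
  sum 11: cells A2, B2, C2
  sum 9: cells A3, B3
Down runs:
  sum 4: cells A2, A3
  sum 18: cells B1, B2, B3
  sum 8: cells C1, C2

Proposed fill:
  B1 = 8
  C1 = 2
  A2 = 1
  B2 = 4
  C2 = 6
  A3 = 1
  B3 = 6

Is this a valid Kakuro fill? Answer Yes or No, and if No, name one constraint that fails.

No — the down run A2–A3 sums to 2, not 4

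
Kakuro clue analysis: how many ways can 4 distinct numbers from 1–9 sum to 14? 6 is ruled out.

3

4 distinct digits from 1–9 sum between 10 and 30.
Dropping sets that contain 6.
Enumerating: {1,2,3,8}, {1,2,4,7}, {2,3,4,5}.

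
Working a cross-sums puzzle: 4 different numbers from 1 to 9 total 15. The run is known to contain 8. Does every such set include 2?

The only way to make 15 from 4 distinct digits under that restriction is {1,2,4,8}, which contains 2.

Yes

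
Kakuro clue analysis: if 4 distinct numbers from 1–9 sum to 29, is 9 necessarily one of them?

Yes

The only way to make 29 from 4 distinct digits is {5,7,8,9}, which contains 9.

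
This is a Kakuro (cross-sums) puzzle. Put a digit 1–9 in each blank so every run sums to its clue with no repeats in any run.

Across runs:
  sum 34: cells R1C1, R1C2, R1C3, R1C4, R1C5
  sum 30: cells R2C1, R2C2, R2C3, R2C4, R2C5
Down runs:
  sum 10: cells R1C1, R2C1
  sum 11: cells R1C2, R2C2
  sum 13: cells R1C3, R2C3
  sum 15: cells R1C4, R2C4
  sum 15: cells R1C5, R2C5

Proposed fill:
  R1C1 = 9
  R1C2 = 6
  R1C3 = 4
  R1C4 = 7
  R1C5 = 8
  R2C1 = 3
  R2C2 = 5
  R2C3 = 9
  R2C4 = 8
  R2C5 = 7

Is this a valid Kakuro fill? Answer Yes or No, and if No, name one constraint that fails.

No — the across run R2C1–R2C5 sums to 32, not 30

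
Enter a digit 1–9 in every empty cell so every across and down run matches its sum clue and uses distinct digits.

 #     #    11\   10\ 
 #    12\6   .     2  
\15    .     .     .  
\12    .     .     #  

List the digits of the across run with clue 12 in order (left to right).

R1C2 = 6 − 2 = 4 completes the 6 across.
R2C3 = 10 − 2 = 8 completes the 10 down.
R3C2 = 5: the only remaining digit allowed by both the 12 across and the 11 down.
R2C2 = 11 − 9 = 2 completes the 11 down.
R3C1 = 12 − 5 = 7 completes the 12 across.
R2C1 = 15 − 10 = 5 completes the 15 across.

7 5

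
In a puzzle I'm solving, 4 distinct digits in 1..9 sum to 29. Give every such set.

{5,7,8,9}

4 distinct digits from 1–9 sum between 10 and 30.
Only one set works: {5,7,8,9}.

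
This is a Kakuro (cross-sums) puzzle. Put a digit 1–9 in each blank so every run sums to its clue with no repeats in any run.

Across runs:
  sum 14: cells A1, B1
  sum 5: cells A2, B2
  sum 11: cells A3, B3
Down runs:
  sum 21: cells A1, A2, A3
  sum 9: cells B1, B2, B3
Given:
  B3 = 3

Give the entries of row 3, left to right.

8, 3

B1 = 5: the only remaining digit allowed by both the 14 across and the 9 down.
Intersecting the 5 across with the 21 down forces A2 = 4.
B2 = 5 − 4 = 1 completes the 5 across.
A3 = 11 − 3 = 8 completes the 11 across.
A1 = 14 − 5 = 9 completes the 14 across.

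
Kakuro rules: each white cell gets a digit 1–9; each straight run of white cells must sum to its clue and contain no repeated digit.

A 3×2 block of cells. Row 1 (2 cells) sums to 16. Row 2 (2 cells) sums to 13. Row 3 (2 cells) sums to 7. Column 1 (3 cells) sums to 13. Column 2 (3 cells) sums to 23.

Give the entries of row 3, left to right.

1 6

16 in 2 cells must be {7,9}; 23 in 3 cells must be {6,8,9}.
The 16 across and the 23 down share only 9, so (1,2) = 9.
Given what's placed, (3,2) must be 6 to fit the 7 across and 23 down.
(1,1) = 16 − 9 = 7 completes the 16 across.
(2,2) = 23 − 15 = 8 completes the 23 down.
(3,1) = 7 − 6 = 1 completes the 7 across.
(2,1) = 13 − 8 = 5 completes the 13 across.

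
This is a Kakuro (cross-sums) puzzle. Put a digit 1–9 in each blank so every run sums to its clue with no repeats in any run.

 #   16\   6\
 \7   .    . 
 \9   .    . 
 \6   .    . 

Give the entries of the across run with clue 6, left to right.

5, 1

6 in 3 cells must be {1,2,3}.
Nothing is forced directly, so branch on R1C2, whose candidates are 1 or 2 or 3. If R1C2 = 1: that forces R1C1 = 6, R3C2 = 2, R2C2 = 3, after which R3C1 would have to be in {4} for the 6 across but in {1,2,3,7,8,9} for the 16 down — contradiction. If R1C2 = 2: that forces R1C1 = 5, R3C2 = 1, R2C2 = 3, after which R3C1 would have to be in {5} for the 6 across but in {2,3,4,7,8,9} for the 16 down — contradiction. So R1C2 = 3.
R1C1 = 7 − 3 = 4 completes the 7 across.
Given what's placed, R3C1 must be 5 to fit the 6 across and 16 down.
R3C2 = 6 − 5 = 1 completes the 6 across.
R2C1 = 16 − 9 = 7 completes the 16 down.
R2C2 = 9 − 7 = 2 completes the 9 across.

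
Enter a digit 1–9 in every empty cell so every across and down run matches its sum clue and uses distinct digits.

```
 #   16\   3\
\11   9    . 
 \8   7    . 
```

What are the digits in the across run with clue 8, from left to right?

16 in 2 cells must be {7,9}; 3 in 2 cells must be {1,2}.
R1C2 = 11 − 9 = 2 completes the 11 across.
R2C2 = 8 − 7 = 1 completes the 8 across.

7 1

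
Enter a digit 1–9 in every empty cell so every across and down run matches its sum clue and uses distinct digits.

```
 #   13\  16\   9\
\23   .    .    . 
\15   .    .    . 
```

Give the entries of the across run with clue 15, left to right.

5 7 3

23 in 3 cells must be {6,8,9}; 16 in 2 cells must be {7,9}.
The 23 across and the 16 down share only 9, so R1C2 = 9.
R2C2 = 16 − 9 = 7 completes the 16 down.
Nothing is forced directly, so branch on R2C1, whose candidates are 5 or 6. If R2C1 = 6: then R1C1 would have to be in {6,8} for the 23 across but in {7} for the 13 down — contradiction. So R2C1 = 5.
R1C1 = 13 − 5 = 8 completes the 13 down.
R1C3 = 23 − 17 = 6 completes the 23 across.
R2C3 = 15 − 12 = 3 completes the 15 across.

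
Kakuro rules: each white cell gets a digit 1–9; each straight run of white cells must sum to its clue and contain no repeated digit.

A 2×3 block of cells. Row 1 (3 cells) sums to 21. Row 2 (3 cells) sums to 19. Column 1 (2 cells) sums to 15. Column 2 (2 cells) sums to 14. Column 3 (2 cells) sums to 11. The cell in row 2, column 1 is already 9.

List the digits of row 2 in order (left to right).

(1,1) = 15 − 9 = 6 completes the 15 down.
Given what's placed, (1,2) must be 8 to fit the 21 across and 14 down.
(1,3) = 21 − 14 = 7 completes the 21 across.
(2,2) = 14 − 8 = 6 completes the 14 down.
(2,3) = 19 − 15 = 4 completes the 19 across.

9, 6, 4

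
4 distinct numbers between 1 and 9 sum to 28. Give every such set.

4 distinct digits from 1–9 sum between 10 and 30.

{4,7,8,9}; {5,6,8,9}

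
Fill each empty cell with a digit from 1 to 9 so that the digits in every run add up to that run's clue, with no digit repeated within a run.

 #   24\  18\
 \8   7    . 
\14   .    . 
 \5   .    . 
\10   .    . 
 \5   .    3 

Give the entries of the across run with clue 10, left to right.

R1C2 = 8 − 7 = 1 completes the 8 across.
R5C1 = 5 − 3 = 2 completes the 5 across.
No cell is forced outright now. R2C2 can only be 5 or 8 (the digits allowed by both its 14 across and its 18 down). If R2C2 = 5: that forces R2C1 = 9, R3C1 = 1, after which R3C2 would have to be in {4} for the 5 across but in {2,7} for the 18 down — contradiction. So R2C2 = 8.
R2C1 = 14 − 8 = 6 completes the 14 across.
Nothing is forced directly, so branch on R3C1, whose candidates are 1 or 4. If R3C1 = 4: then R3C2 would have to be in {1} for the 5 across but in {2,4} for the 18 down — contradiction. So R3C1 = 1.
R3C2 = 5 − 1 = 4 completes the 5 across.
R4C1 = 24 − 16 = 8 completes the 24 down.
R4C2 = 10 − 8 = 2 completes the 10 across.

8 2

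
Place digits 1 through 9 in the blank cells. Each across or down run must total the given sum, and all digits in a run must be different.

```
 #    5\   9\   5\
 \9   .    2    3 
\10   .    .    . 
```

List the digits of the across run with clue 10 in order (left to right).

R1C1 = 9 − 5 = 4 completes the 9 across.
R2C1 = 5 − 4 = 1 completes the 5 down.
R2C2 = 9 − 2 = 7 completes the 9 down.
R2C3 = 10 − 8 = 2 completes the 10 across.

1 7 2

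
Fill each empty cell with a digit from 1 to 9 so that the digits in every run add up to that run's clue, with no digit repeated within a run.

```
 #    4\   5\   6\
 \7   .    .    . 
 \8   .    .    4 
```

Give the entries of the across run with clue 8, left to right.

7 in 3 cells must be {1,2,4}; 4 in 2 cells must be {1,3}.
Only 1 fits R1C1 under both its across sum 7 and down sum 4.
R1C3 = 6 − 4 = 2 completes the 6 down.
R2C1 = 4 − 1 = 3 completes the 4 down.
R2C2 = 8 − 7 = 1 completes the 8 across.
R1C2 = 7 − 3 = 4 completes the 7 across.

3, 1, 4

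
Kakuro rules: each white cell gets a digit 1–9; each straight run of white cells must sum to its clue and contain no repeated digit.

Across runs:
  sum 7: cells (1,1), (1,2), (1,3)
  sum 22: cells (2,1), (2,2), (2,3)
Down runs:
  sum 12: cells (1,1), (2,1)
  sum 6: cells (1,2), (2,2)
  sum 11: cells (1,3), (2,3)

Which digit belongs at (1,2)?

7 in 3 cells must be {1,2,4}.
The 7 across and the 12 down share only 4, so (1,1) = 4.
Given what's placed, (1,3) must be 2 to fit the 7 across and 11 down.
(2,1) = 12 − 4 = 8 completes the 12 down.
(2,2) = 5: the only remaining digit allowed by both the 22 across and the 6 down.
(2,3) = 22 − 13 = 9 completes the 22 across.
(1,2) = 7 − 6 = 1 completes the 7 across.

1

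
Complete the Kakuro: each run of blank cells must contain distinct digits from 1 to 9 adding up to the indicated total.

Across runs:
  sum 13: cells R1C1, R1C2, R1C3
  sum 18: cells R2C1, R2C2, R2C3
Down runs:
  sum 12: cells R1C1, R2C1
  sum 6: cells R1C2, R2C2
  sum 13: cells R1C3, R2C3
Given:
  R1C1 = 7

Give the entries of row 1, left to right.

7, 2, 4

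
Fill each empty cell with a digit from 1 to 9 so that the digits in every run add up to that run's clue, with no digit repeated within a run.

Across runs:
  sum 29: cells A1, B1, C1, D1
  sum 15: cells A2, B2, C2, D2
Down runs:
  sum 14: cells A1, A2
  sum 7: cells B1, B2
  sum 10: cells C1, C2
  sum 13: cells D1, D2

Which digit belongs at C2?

3

29 in 4 cells must be {5,7,8,9}.
Only 5 fits B1 under both its across sum 29 and down sum 7.
B2 = 7 − 5 = 2 completes the 7 down.
Nothing is forced directly, so branch on A1, whose candidates are 8 or 9. If A1 = 9: that forces A2 = 5, D2 = 7, after which D1 would have to be in {7,8} for the 29 across but in {6} for the 13 down — contradiction. So A1 = 8.
A2 = 14 − 8 = 6 completes the 14 down.
D2 = 4: the only remaining digit allowed by both the 15 across and the 13 down.
D1 = 13 − 4 = 9 completes the 13 down.
C2 = 15 − 12 = 3 completes the 15 across.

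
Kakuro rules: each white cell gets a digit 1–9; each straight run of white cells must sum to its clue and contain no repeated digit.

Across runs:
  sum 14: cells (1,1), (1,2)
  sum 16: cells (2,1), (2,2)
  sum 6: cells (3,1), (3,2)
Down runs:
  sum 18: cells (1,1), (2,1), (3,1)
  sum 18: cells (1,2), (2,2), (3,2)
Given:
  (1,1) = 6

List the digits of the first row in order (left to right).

6 8

16 in 2 cells must be {7,9}.
(1,2) = 14 − 6 = 8 completes the 14 across.
No cell is forced outright now. (3,1) can only be 4 or 5 (the digits allowed by both its 6 across and its 18 down). If (3,1) = 4: then (2,1) would have to be in {7,9} for the 16 across but in {8} for the 18 down — contradiction. So (3,1) = 5.
(2,1) = 18 − 11 = 7 completes the 18 down.
(2,2) = 16 − 7 = 9 completes the 16 across.
(3,2) = 6 − 5 = 1 completes the 6 across.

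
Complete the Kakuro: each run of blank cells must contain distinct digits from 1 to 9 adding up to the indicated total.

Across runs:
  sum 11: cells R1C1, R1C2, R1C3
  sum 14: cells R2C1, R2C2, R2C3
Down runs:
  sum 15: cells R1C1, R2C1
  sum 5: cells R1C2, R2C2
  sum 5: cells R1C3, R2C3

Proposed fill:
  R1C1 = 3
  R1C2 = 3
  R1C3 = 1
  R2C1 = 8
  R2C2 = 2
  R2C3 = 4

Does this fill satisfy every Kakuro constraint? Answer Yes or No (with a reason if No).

No — the down run R1C1–R2C1 sums to 11, not 15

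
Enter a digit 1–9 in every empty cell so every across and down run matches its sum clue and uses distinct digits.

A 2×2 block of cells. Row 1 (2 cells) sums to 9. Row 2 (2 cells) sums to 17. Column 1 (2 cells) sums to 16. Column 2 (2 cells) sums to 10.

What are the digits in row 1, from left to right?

7 2

17 in 2 cells must be {8,9}; 16 in 2 cells must be {7,9}.
The 9 across and the 16 down share only 7, so (1,1) = 7.
(1,2) = 9 − 7 = 2 completes the 9 across.
(2,1) = 16 − 7 = 9 completes the 16 down.
(2,2) = 17 − 9 = 8 completes the 17 across.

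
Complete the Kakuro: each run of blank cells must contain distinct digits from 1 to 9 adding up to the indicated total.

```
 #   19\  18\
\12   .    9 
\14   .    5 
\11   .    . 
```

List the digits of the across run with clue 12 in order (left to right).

3 9

R1C1 = 12 − 9 = 3 completes the 12 across.
R2C1 = 14 − 5 = 9 completes the 14 across.
R3C1 = 19 − 12 = 7 completes the 19 down.
R3C2 = 11 − 7 = 4 completes the 11 across.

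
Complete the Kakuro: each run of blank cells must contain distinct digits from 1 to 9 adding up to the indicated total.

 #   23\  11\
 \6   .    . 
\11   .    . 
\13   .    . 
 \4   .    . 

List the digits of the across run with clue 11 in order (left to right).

4 in 2 cells must be {1,3}; 11 in 4 cells must be {1,2,3,5}.
Only 5 fits R3C2 under both its across sum 13 and down sum 11.
R3C1 = 13 − 5 = 8 completes the 13 across.
Nothing is forced directly, so branch on R2C2, whose candidates are 2 or 3. If R2C2 = 3: then R2C1 would have to be in {8} for the 11 across but in {1,2,3,4,5,6,7,9} for the 23 down — contradiction. So R2C2 = 2.
R1C2 = 1: the only remaining digit allowed by both the 6 across and the 11 down.
R2C1 = 11 − 2 = 9 completes the 11 across.

9, 2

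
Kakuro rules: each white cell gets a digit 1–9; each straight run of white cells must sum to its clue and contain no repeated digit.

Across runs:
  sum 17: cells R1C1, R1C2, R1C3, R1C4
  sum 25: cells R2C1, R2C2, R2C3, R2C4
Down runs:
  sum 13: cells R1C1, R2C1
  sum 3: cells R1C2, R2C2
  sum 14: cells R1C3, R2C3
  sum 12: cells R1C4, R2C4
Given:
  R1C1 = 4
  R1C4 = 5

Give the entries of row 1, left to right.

4 2 6 5

3 in 2 cells must be {1,2}.
R1C3 = 6: the only remaining digit allowed by both the 17 across and the 14 down.
R2C1 = 13 − 4 = 9 completes the 13 down.
R2C3 = 14 − 6 = 8 completes the 14 down.
R2C4 = 12 − 5 = 7 completes the 12 down.
R1C2 = 17 − 15 = 2 completes the 17 across.
R2C2 = 25 − 24 = 1 completes the 25 across.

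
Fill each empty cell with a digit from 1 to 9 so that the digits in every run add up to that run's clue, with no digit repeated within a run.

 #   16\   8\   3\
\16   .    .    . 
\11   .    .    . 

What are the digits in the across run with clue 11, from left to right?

16 in 2 cells must be {7,9}; 3 in 2 cells must be {1,2}.
The 11 across and the 16 down share only 7, so R2C1 = 7.
Given what's placed, R2C3 must be 1 to fit the 11 across and 3 down.
R1C1 = 16 − 7 = 9 completes the 16 down.
R1C3 = 3 − 1 = 2 completes the 3 down.
R2C2 = 11 − 8 = 3 completes the 11 across.
R1C2 = 16 − 11 = 5 completes the 16 across.

7 3 1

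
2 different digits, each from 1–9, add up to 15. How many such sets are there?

2

2 distinct digits from 1–9 sum between 3 and 17.
Enumerating: {6,9}, {7,8}.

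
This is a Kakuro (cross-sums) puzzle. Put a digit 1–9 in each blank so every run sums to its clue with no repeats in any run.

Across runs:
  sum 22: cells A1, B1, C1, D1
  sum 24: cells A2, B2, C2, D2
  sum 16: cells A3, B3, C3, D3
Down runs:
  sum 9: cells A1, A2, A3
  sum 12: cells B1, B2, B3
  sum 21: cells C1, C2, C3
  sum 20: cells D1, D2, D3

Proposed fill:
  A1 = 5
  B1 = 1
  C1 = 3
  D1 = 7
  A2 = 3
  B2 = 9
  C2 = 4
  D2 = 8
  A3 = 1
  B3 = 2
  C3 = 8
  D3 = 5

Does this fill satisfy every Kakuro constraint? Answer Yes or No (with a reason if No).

No — the across run A1–D1 sums to 16, not 22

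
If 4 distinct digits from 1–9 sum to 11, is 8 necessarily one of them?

No

The only way to make 11 from 4 distinct digits is {1,2,3,5}, which does not contain 8.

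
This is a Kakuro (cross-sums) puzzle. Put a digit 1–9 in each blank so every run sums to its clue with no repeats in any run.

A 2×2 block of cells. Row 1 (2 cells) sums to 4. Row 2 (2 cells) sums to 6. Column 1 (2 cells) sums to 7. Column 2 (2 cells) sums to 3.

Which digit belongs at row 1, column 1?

3

4 in 2 cells must be {1,3}; 3 in 2 cells must be {1,2}.
The 4 across and the 3 down share only 1, so (1,2) = 1.
(2,2) = 3 − 1 = 2 completes the 3 down.
(1,1) = 4 − 1 = 3 completes the 4 across.
(2,1) = 6 − 2 = 4 completes the 6 across.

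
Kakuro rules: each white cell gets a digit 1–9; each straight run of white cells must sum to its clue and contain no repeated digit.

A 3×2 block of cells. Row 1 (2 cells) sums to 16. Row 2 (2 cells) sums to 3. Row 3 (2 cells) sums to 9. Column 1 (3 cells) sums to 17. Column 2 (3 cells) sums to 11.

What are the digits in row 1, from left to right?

9, 7

16 in 2 cells must be {7,9}; 3 in 2 cells must be {1,2}.
The 16 across and the 11 down share only 7, so (1,2) = 7.
Given what's placed, (2,2) must be 1 to fit the 3 across and 11 down.
(3,2) = 11 − 8 = 3 completes the 11 down.
(1,1) = 16 − 7 = 9 completes the 16 across.
(2,1) = 3 − 1 = 2 completes the 3 across.
(3,1) = 9 − 3 = 6 completes the 9 across.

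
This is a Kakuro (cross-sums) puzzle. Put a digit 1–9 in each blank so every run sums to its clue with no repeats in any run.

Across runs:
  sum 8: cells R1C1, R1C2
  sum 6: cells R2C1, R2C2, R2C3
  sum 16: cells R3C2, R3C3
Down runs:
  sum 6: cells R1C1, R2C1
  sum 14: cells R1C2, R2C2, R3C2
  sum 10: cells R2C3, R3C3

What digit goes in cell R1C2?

6 in 3 cells must be {1,2,3}; 16 in 2 cells must be {7,9}.
Nothing is forced directly, so branch on R2C1, whose candidates are 1 or 2. If R2C1 = 2: then R1C1 would have to be in {1,2,3,5,6,7} for the 8 across but in {4} for the 6 down — contradiction. So R2C1 = 1.
R1C1 = 6 − 1 = 5 completes the 6 down.
R1C2 = 8 − 5 = 3 completes the 8 across.
R2C2 = 2: the only remaining digit allowed by both the 6 across and the 14 down.
R2C3 = 6 − 3 = 3 completes the 6 across.
R3C2 = 14 − 5 = 9 completes the 14 down.
R3C3 = 16 − 9 = 7 completes the 16 across.

3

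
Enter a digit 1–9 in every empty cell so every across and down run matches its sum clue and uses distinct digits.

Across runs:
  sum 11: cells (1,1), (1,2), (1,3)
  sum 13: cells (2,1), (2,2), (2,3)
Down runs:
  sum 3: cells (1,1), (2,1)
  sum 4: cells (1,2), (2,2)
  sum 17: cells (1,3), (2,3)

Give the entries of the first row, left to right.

2, 1, 8

3 in 2 cells must be {1,2}; 4 in 2 cells must be {1,3}; 17 in 2 cells must be {8,9}.
The 11 across and the 17 down share only 8, so (1,3) = 8.
(2,3) = 17 − 8 = 9 completes the 17 down.
Given what's placed, (1,2) must be 1 to fit the 11 across and 4 down.
(2,1) = 1: the only remaining digit allowed by both the 13 across and the 3 down.
(2,2) = 13 − 10 = 3 completes the 13 across.
(1,1) = 11 − 9 = 2 completes the 11 across.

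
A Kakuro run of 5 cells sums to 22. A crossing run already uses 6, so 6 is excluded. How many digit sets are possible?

4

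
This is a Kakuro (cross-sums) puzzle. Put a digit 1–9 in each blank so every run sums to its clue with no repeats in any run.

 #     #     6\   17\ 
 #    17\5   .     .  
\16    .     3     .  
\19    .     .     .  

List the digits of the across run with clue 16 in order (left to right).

8 3 5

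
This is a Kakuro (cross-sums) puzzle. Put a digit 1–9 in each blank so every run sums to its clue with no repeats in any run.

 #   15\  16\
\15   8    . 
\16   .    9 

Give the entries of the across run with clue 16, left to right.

16 in 2 cells must be {7,9}.
R1C2 = 15 − 8 = 7 completes the 15 across.
R2C1 = 16 − 9 = 7 completes the 16 across.

7 9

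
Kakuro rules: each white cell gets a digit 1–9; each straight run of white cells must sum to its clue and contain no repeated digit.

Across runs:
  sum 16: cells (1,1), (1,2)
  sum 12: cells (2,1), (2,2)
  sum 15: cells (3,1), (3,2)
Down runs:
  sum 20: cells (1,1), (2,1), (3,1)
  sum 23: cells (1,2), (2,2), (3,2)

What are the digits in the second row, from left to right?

16 in 2 cells must be {7,9}; 23 in 3 cells must be {6,8,9}.
The 16 across and the 23 down share only 9, so (1,2) = 9.
Given what's placed, (2,2) must be 8 to fit the 12 across and 23 down.
(3,2) = 23 − 17 = 6 completes the 23 down.
(1,1) = 16 − 9 = 7 completes the 16 across.
(2,1) = 12 − 8 = 4 completes the 12 across.
(3,1) = 15 − 6 = 9 completes the 15 across.

4 8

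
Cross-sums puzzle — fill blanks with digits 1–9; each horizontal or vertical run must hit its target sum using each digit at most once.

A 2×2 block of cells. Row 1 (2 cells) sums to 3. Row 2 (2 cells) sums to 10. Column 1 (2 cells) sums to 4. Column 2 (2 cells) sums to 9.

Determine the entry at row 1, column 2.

3 in 2 cells must be {1,2}; 4 in 2 cells must be {1,3}.
The 3 across and the 4 down share only 1, so (1,1) = 1.
(1,2) = 3 − 1 = 2 completes the 3 across.
(2,1) = 4 − 1 = 3 completes the 4 down.
(2,2) = 10 − 3 = 7 completes the 10 across.

2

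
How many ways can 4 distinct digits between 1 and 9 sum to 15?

6

4 distinct digits from 1–9 sum between 10 and 30.
Enumerating: {1,2,3,9}, {1,2,4,8}, {1,2,5,7}, {1,3,4,7}, {1,3,5,6}, {2,3,4,6}.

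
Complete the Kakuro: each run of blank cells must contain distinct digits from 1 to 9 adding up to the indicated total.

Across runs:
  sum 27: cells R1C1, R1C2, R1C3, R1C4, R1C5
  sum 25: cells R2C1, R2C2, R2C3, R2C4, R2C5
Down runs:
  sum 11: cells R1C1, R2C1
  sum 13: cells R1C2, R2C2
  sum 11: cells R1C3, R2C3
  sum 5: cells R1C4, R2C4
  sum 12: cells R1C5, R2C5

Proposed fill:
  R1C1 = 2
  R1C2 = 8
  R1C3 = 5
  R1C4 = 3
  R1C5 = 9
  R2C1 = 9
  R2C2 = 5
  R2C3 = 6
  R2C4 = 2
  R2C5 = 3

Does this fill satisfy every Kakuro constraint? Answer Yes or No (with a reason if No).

Yes

Across: 2+8+5+3+9=27; 9+5+6+2+3=25. Down: 2+9=11; 8+5=13; 5+6=11; 3+2=5; 9+3=12. No digit repeats within any run.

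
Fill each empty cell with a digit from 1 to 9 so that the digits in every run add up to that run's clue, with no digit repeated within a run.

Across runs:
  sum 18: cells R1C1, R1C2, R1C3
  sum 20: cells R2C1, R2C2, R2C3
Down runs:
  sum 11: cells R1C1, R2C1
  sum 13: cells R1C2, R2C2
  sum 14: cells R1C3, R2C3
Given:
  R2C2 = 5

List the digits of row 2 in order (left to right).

R1C2 = 13 − 5 = 8 completes the 13 down.
Nothing is forced directly, so branch on R1C3, whose candidates are 6 or 9. If R1C3 = 9: then R1C1 would have to be in {1} for the 18 across but in {2,3,4,5,6,7,8,9} for the 11 down — contradiction. So R1C3 = 6.
R1C1 = 18 − 14 = 4 completes the 18 across.
R2C1 = 11 − 4 = 7 completes the 11 down.
R2C3 = 20 − 12 = 8 completes the 20 across.

7 5 8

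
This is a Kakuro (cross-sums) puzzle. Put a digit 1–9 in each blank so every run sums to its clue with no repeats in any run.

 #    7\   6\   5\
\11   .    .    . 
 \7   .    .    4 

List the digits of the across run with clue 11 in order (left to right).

6, 4, 1

7 in 3 cells must be {1,2,4}.
R1C3 = 5 − 4 = 1 completes the 5 down.
Nothing is forced directly, so branch on R1C2, whose candidates are 2 or 4. If R1C2 = 2: then R1C1 would have to be in {8} for the 11 across but in {1,2,3,4,5,6} for the 7 down — contradiction. So R1C2 = 4.
R1C1 = 11 − 5 = 6 completes the 11 across.
R2C1 = 7 − 6 = 1 completes the 7 down.
R2C2 = 7 − 5 = 2 completes the 7 across.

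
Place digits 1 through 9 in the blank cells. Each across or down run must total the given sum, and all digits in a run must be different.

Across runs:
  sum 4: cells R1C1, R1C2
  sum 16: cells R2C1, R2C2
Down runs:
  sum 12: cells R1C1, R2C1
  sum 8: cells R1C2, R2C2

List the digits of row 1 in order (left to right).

4 in 2 cells must be {1,3}; 16 in 2 cells must be {7,9}.
The 4 across and the 12 down share only 3, so R1C1 = 3.
R1C2 = 4 − 3 = 1 completes the 4 across.
R2C1 = 12 − 3 = 9 completes the 12 down.
R2C2 = 16 − 9 = 7 completes the 16 across.

3 1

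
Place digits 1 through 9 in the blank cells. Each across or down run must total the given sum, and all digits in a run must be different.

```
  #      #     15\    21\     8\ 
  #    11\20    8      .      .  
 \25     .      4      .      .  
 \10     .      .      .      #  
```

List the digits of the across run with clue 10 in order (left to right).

2, 3, 5

R3C2 = 15 − 12 = 3 completes the 15 down.
Nothing is forced directly, so branch on R3C3, whose candidates are 5 or 6. If R3C3 = 6: that forces R1C3 = 7, R1C4 = 5, R2C3 = 8, after which R2C4 would have to be in {6,7} for the 25 across but in {3} for the 8 down — contradiction. So R3C3 = 5.
R3C1 = 10 − 8 = 2 completes the 10 across.
R2C1 = 11 − 2 = 9 completes the 11 down.
Given what's placed, R2C3 must be 7 to fit the 25 across and 21 down.
R2C4 = 25 − 20 = 5 completes the 25 across.
R1C3 = 21 − 12 = 9 completes the 21 down.
R1C4 = 20 − 17 = 3 completes the 20 across.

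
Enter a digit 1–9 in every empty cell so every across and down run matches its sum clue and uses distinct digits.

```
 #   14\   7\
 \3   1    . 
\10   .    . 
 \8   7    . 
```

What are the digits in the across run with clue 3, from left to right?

1, 2

3 in 2 cells must be {1,2}; 7 in 3 cells must be {1,2,4}.
R1C2 = 3 − 1 = 2 completes the 3 across.
R2C1 = 14 − 8 = 6 completes the 14 down.
R2C2 = 10 − 6 = 4 completes the 10 across.
R3C2 = 8 − 7 = 1 completes the 8 across.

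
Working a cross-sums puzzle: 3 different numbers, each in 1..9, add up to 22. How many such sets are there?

3 distinct digits from 1–9 sum between 6 and 24.
Enumerating: {5,8,9}, {6,7,9}.

2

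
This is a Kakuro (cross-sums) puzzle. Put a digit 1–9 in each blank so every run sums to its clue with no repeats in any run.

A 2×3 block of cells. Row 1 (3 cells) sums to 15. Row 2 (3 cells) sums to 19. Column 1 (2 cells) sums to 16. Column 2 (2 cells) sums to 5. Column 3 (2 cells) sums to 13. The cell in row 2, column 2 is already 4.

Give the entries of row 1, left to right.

9, 1, 5

16 in 2 cells must be {7,9}.
(1,2) = 5 − 4 = 1 completes the 5 down.
Given what's placed, (1,1) must be 9 to fit the 15 across and 16 down.
(1,3) = 15 − 10 = 5 completes the 15 across.
(2,1) = 16 − 9 = 7 completes the 16 down.
(2,3) = 19 − 11 = 8 completes the 19 across.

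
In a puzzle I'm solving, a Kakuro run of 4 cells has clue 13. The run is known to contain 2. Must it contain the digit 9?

Counterexample: {1,2,3,7} sums to 13 under that restriction without using 9.

No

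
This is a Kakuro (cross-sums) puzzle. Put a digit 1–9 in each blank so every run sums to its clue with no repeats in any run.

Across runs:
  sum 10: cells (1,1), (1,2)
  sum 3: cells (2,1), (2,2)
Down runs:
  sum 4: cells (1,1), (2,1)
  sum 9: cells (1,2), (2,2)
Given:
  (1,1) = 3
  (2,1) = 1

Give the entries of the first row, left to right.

3, 7

3 in 2 cells must be {1,2}; 4 in 2 cells must be {1,3}.
(1,2) = 10 − 3 = 7 completes the 10 across.
(2,2) = 3 − 1 = 2 completes the 3 across.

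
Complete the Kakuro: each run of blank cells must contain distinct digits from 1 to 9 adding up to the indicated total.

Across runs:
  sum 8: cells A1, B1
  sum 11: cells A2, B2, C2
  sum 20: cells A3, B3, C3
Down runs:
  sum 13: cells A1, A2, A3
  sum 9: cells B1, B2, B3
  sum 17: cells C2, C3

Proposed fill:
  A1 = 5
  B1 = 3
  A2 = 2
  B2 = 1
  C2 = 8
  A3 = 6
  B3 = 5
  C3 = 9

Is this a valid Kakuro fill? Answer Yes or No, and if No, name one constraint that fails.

Across: 5+3=8; 2+1+8=11; 6+5+9=20. Down: 5+2+6=13; 3+1+5=9; 8+9=17. No digit repeats within any run.

Yes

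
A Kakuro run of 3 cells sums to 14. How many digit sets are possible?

3 distinct digits from 1–9 sum between 6 and 24.

8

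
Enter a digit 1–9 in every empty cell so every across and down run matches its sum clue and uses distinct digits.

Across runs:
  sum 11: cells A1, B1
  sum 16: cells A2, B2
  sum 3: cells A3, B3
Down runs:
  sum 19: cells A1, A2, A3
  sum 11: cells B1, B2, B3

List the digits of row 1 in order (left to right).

8 3

16 in 2 cells must be {7,9}; 3 in 2 cells must be {1,2}.
The 16 across and the 11 down share only 7, so B2 = 7.
The 3 across and the 19 down share only 2, so A3 = 2.
B3 = 3 − 2 = 1 completes the 3 across.
B1 = 11 − 8 = 3 completes the 11 down.
A2 = 16 − 7 = 9 completes the 16 across.
A1 = 11 − 3 = 8 completes the 11 across.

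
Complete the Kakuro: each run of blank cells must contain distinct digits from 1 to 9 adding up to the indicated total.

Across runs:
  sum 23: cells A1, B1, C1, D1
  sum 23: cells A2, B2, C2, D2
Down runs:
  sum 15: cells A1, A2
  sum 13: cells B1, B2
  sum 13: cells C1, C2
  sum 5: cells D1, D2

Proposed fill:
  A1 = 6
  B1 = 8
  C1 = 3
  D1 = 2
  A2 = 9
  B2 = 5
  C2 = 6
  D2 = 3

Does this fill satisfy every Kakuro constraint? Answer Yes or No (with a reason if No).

No — the across run A1–D1 sums to 19, not 23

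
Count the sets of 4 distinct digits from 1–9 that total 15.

6

4 distinct digits from 1–9 sum between 10 and 30.
Enumerating: {1,2,3,9}, {1,2,4,8}, {1,2,5,7}, {1,3,4,7}, {1,3,5,6}, {2,3,4,6}.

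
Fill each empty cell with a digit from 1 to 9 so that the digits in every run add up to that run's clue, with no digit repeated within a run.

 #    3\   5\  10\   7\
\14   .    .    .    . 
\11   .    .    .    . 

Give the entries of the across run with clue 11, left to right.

2, 1, 3, 5

11 in 4 cells must be {1,2,3,5}; 3 in 2 cells must be {1,2}.
Nothing is forced directly, so branch on R2C3, whose candidates are 1 or 2 or 3. If R2C3 = 1: then R1C3 would have to be in {1,2,3,4,5,6,7,8} for the 14 across but in {9} for the 10 down — contradiction. If R2C3 = 2: that forces R1C3 = 8, R2C1 = 1, R2C2 = 3, R2C4 = 5, R1C1 = 2, after which R1C2 would have to be in {1,3} for the 14 across but in {2} for the 5 down — contradiction. So R2C3 = 3.
R1C3 = 10 − 3 = 7 completes the 10 down.
Nothing is forced directly, so branch on R2C2, whose candidates are 1 or 2. If R2C2 = 2: then R1C2 would have to be in {1,2,4} for the 14 across but in {3} for the 5 down — contradiction. So R2C2 = 1.
R1C2 = 5 − 1 = 4 completes the 5 down.
R2C1 = 2: the only remaining digit allowed by both the 11 across and the 3 down.
R2C4 = 11 − 6 = 5 completes the 11 across.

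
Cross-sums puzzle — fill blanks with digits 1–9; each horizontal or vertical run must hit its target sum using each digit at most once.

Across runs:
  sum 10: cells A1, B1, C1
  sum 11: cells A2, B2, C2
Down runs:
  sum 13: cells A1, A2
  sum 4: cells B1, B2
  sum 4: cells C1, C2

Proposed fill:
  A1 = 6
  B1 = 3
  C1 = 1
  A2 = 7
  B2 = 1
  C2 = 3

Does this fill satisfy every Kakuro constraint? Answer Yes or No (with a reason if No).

Yes

Across: 6+3+1=10; 7+1+3=11. Down: 6+7=13; 3+1=4; 1+3=4. No digit repeats within any run.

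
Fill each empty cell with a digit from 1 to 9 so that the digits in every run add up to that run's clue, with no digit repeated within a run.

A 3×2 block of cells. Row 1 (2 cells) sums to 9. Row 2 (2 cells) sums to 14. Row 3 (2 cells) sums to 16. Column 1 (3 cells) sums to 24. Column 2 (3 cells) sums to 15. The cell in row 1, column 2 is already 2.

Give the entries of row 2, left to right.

8 6

16 in 2 cells must be {7,9}; 24 in 3 cells must be {7,8,9}.
(1,1) = 9 − 2 = 7 completes the 9 across.
Given what's placed, (3,1) must be 9 to fit the 16 across and 24 down.
(3,2) = 16 − 9 = 7 completes the 16 across.
(2,1) = 24 − 16 = 8 completes the 24 down.
(2,2) = 14 − 8 = 6 completes the 14 across.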